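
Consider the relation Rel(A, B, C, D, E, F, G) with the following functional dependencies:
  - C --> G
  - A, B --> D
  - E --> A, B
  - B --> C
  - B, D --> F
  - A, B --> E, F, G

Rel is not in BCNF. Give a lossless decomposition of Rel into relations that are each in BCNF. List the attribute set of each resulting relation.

Candidate keys of the original relation: {A, B}, {E}.
Within {A, B, C, D, E, F, G}: {C}⁺ ∩ {A, B, C, D, E, F, G} = {C, G}, not the whole set, so C --> G violates BCNF; decompose into {C, G} and {A, B, C, D, E, F}.
{C, G} is in BCNF.
Within {A, B, C, D, E, F}: {B}⁺ ∩ {A, B, C, D, E, F} = {B, C}, not the whole set, so B --> C violates BCNF; decompose into {B, C} and {A, B, D, E, F}.
{B, C} is in BCNF.
Within {A, B, D, E, F}: {B, D}⁺ ∩ {A, B, D, E, F} = {B, D, F}, not the whole set, so B, D --> F violates BCNF; decompose into {B, D, F} and {A, B, D, E}.
{B, D, F} is in BCNF.
{A, B, D, E} is in BCNF.

{A, B, D, E}; {B, C}; {B, D, F}; {C, G}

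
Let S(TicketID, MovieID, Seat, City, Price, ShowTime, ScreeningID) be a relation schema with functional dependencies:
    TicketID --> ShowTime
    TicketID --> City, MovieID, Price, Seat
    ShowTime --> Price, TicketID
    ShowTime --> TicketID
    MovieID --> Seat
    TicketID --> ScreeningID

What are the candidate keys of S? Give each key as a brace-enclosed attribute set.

{ShowTime} is a candidate key since {ShowTime}⁺ = {City, MovieID, Price, ScreeningID, Seat, ShowTime, TicketID} covers every attribute.
{TicketID} is a candidate key since {TicketID}⁺ = {City, MovieID, Price, ScreeningID, Seat, ShowTime, TicketID} covers every attribute.
These are minimal and exhaustive — every other superkey contains one of them.

{ShowTime}, {TicketID}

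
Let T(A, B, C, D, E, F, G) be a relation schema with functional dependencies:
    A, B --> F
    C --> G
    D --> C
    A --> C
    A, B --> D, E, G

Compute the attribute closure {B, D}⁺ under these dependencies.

Start with {B, D}.
D --> C applies; add {C} → now {B, C, D}.
C --> G applies; add {G} → now {B, C, D, G}.
No further FD applies.

{B, C, D, G}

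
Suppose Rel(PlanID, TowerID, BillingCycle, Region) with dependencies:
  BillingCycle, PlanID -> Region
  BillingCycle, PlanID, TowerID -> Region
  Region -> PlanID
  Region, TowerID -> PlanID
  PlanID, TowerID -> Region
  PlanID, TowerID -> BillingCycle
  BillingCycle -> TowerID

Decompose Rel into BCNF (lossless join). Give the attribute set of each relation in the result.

{BillingCycle, Region}; {BillingCycle, TowerID}; {PlanID, Region}

Candidate keys of the original relation: {BillingCycle, PlanID}, {BillingCycle, Region}, {PlanID, TowerID}, {Region, TowerID}.
In {BillingCycle, PlanID, Region, TowerID}, {Region} is not a superkey ({Region}⁺ restricted to this set is {PlanID, Region}), so split on Region -> PlanID into {PlanID, Region} and {BillingCycle, Region, TowerID}.
{PlanID, Region} is in BCNF.
In {BillingCycle, Region, TowerID}, {BillingCycle} is not a superkey ({BillingCycle}⁺ restricted to this set is {BillingCycle, TowerID}), so split on BillingCycle -> TowerID into {BillingCycle, TowerID} and {BillingCycle, Region}.
{BillingCycle, TowerID} is in BCNF.
{BillingCycle, Region} is in BCNF.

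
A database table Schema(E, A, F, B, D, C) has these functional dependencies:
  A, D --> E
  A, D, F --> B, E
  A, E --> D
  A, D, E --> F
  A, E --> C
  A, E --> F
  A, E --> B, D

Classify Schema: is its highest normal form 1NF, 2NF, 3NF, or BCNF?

Candidate keys: {A, D}, {A, E}. Prime attributes: {A, D, E}.
The left-hand side of every FD is a superkey, so BCNF is satisfied.

BCNF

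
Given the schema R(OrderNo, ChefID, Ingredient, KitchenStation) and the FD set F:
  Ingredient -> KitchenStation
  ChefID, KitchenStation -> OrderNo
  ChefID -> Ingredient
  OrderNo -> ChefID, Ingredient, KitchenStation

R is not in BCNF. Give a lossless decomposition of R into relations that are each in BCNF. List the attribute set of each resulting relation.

Candidate keys of the original relation: {ChefID}, {OrderNo}.
In {ChefID, Ingredient, KitchenStation, OrderNo}, {Ingredient} is not a superkey ({Ingredient}⁺ restricted to this set is {Ingredient, KitchenStation}), so split on Ingredient -> KitchenStation into {Ingredient, KitchenStation} and {ChefID, Ingredient, OrderNo}.
{Ingredient, KitchenStation} has no BCNF violation.
{ChefID, Ingredient, OrderNo} has no BCNF violation.

{ChefID, Ingredient, OrderNo}; {Ingredient, KitchenStation}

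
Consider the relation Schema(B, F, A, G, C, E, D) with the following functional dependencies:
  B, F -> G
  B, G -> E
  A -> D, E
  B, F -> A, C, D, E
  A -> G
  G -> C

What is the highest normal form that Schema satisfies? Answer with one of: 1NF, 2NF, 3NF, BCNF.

Candidate key: {B, F}. Prime attributes: {B, F}.
B, G -> E: {B, G}⁺ = {B, C, E, G}, which is not all of the attributes, so the left side is not a superkey — BCNF is violated.
B, G -> E has non-prime {E} on the right and a non-superkey on the left, so 3NF fails.
No non-prime attribute depends on a proper subset of any candidate key, so 2NF holds.

2NF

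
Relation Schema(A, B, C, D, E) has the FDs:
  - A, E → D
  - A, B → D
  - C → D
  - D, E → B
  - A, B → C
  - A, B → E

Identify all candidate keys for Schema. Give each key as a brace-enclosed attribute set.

Attributes never on any right-hand side: {A} — every candidate key must contain it.
{A, B} is a candidate key since {A, B}⁺ = {A, B, C, D, E} covers every attribute.
{A, E} is a candidate key since {A, E}⁺ = {A, B, C, D, E} covers every attribute.
Any other superkey properly contains one of these, so there are no further candidate keys.

{A, B}, {A, E}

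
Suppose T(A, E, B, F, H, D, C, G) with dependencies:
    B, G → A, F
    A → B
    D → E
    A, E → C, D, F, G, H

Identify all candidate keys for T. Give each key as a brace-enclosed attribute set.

{A, D}⁺ = {A, B, C, D, E, F, G, H} — all of the relation — so {A, D} is a candidate key.
{A, E}⁺ = {A, B, C, D, E, F, G, H} — all of the relation — so {A, E} is a candidate key.
{B, D, G}⁺ = {A, B, C, D, E, F, G, H} — all of the relation — so {B, D, G} is a candidate key.
{B, E, G}⁺ = {A, B, C, D, E, F, G, H} — all of the relation — so {B, E, G} is a candidate key.
Any other superkey properly contains one of these, so there are no further candidate keys.

{A, D}, {A, E}, {B, D, G}, {B, E, G}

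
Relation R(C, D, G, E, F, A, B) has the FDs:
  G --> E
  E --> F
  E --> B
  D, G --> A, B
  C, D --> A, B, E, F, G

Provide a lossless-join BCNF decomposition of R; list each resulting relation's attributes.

{A, D, G}; {B, E, F}; {C, D, G}; {E, G}

Candidate key of the original relation: {C, D}.
{A, B, C, D, E, F, G}: {G} determines {B, E, F, G} here but is not a superkey — split on G --> B, E, F, giving {B, E, F, G} and {A, C, D, G}.
{B, E, F, G}: {E} determines {B, E, F} here but is not a superkey — split on E --> B, F, giving {B, E, F} and {E, G}.
{B, E, F} is in BCNF.
{E, G} is in BCNF.
{A, C, D, G}: {D, G} determines {A, D, G} here but is not a superkey — split on D, G --> A, giving {A, D, G} and {C, D, G}.
{A, D, G} is in BCNF.
{C, D, G} is in BCNF.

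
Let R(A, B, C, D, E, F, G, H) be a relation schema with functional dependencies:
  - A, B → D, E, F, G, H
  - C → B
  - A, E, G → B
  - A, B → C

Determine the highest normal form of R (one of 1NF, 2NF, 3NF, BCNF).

3NF

Candidate keys: {A, B}, {A, C}, {A, E, G}. Prime attributes: {A, B, C, E, G}.
For C → B we have {C}⁺ = {B, C}; {C} is not a superkey, so BCNF fails.
But every attribute on its right side ({B}) is prime, and the same holds for every other non-superkey FD, so 3NF still holds.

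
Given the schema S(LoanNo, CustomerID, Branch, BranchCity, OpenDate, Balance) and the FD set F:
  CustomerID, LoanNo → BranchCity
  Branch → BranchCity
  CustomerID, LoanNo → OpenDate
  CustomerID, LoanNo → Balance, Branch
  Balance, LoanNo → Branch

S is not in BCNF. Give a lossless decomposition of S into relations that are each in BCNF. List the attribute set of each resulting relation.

{Balance, Branch, LoanNo}; {Balance, CustomerID, LoanNo, OpenDate}; {Branch, BranchCity}

Candidate key of the original relation: {CustomerID, LoanNo}.
In {Balance, Branch, BranchCity, CustomerID, LoanNo, OpenDate}, {Branch} is not a superkey ({Branch}⁺ restricted to this set is {Branch, BranchCity}), so split on Branch → BranchCity into {Branch, BranchCity} and {Balance, Branch, CustomerID, LoanNo, OpenDate}.
{Branch, BranchCity} is in BCNF.
In {Balance, Branch, CustomerID, LoanNo, OpenDate}, {Balance, LoanNo} is not a superkey ({Balance, LoanNo}⁺ restricted to this set is {Balance, Branch, LoanNo}), so split on Balance, LoanNo → Branch into {Balance, Branch, LoanNo} and {Balance, CustomerID, LoanNo, OpenDate}.
{Balance, Branch, LoanNo} is in BCNF.
{Balance, CustomerID, LoanNo, OpenDate} is in BCNF.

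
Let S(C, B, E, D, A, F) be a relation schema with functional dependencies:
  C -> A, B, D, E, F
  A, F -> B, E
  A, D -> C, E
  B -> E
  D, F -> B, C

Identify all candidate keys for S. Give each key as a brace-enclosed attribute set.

{C} is a candidate key since {C}⁺ = {A, B, C, D, E, F} covers every attribute.
{A, D} is a candidate key since {A, D}⁺ = {A, B, C, D, E, F} covers every attribute.
{D, F} is a candidate key since {D, F}⁺ = {A, B, C, D, E, F} covers every attribute.
No proper subset of any of these is a key, and no other minimal superkey exists.

{A, D}, {C}, {D, F}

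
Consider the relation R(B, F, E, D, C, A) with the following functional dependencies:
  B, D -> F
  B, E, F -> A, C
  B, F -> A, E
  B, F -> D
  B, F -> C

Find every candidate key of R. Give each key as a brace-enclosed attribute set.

{B} never appears on the right of any FD, so every key must include it.
{B, D}⁺ = {A, B, C, D, E, F}, which is every attribute, so {B, D} is a candidate key.
{B, F}⁺ = {A, B, C, D, E, F}, which is every attribute, so {B, F} is a candidate key.
No proper subset of any of these is a key, and no other minimal superkey exists.

{B, D}, {B, F}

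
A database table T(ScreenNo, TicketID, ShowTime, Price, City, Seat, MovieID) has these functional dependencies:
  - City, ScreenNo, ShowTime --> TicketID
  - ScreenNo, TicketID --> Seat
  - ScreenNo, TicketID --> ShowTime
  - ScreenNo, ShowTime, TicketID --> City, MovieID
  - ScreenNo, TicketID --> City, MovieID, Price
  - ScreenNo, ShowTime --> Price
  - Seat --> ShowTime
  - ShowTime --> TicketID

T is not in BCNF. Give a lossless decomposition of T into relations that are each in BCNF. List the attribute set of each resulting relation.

{City, MovieID, Price, ScreenNo, Seat}; {Seat, ShowTime}; {ShowTime, TicketID}

Candidate keys of the original relation: {ScreenNo, Seat}, {ScreenNo, ShowTime}, {ScreenNo, TicketID}.
In {City, MovieID, Price, ScreenNo, Seat, ShowTime, TicketID}, {Seat} is not a superkey ({Seat}⁺ restricted to this set is {Seat, ShowTime, TicketID}), so split on Seat --> ShowTime, TicketID into {Seat, ShowTime, TicketID} and {City, MovieID, Price, ScreenNo, Seat}.
In {Seat, ShowTime, TicketID}, {ShowTime} is not a superkey ({ShowTime}⁺ restricted to this set is {ShowTime, TicketID}), so split on ShowTime --> TicketID into {ShowTime, TicketID} and {Seat, ShowTime}.
{ShowTime, TicketID} is in BCNF.
{Seat, ShowTime} is in BCNF.
{City, MovieID, Price, ScreenNo, Seat} is in BCNF.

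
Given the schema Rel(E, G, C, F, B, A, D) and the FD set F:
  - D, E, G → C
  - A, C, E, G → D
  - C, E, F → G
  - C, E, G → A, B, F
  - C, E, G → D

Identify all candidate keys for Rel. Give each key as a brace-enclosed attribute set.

No FD produces {E}, so it must be in every candidate key.
{C, E, F} is a candidate key since {C, E, F}⁺ = {A, B, C, D, E, F, G} covers every attribute.
{C, E, G} is a candidate key since {C, E, G}⁺ = {A, B, C, D, E, F, G} covers every attribute.
{D, E, G} is a candidate key since {D, E, G}⁺ = {A, B, C, D, E, F, G} covers every attribute.
Any other superkey properly contains one of these, so there are no further candidate keys.

{C, E, F}, {C, E, G}, {D, E, G}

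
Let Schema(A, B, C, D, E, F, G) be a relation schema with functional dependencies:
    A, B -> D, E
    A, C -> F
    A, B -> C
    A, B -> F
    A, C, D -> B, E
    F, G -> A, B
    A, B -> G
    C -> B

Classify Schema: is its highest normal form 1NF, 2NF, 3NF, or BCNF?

3NF

Candidate keys: {A, B}, {A, C}, {F, G}. Prime attributes: {A, B, C, F, G}.
C -> B: {C}⁺ = {B, C}, which is not all of the attributes, so the left side is not a superkey — BCNF is violated.
Since {B} ⊆ prime attributes and every other non-superkey FD also has a prime right side, the schema is in 3NF.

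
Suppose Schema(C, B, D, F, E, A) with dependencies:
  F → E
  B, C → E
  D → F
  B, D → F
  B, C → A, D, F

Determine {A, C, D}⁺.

{A, C, D, E, F}

Start with {A, C, D}.
D → F applies; add {F} → now {A, C, D, F}.
F → E applies; add {E} → now {A, C, D, E, F}.
No further FD applies.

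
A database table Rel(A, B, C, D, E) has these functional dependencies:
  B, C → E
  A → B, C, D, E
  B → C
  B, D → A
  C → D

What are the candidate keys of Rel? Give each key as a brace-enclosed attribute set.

{A}⁺ = {A, B, C, D, E}, which is every attribute, so {A} is a candidate key.
{B}⁺ = {A, B, C, D, E}, which is every attribute, so {B} is a candidate key.
Any other superkey properly contains one of these, so there are no further candidate keys.

{A}, {B}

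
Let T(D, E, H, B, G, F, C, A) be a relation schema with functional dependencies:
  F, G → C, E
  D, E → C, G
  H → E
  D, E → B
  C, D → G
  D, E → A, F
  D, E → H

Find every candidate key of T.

{C, D, F}, {D, E}, {D, F, G}, {D, H}

{D} never appears on the right of any FD, so every key must include it.
{D, E} is a candidate key since {D, E}⁺ = {A, B, C, D, E, F, G, H} covers every attribute.
{D, H} is a candidate key since {D, H}⁺ = {A, B, C, D, E, F, G, H} covers every attribute.
{C, D, F} is a candidate key since {C, D, F}⁺ = {A, B, C, D, E, F, G, H} covers every attribute.
{D, F, G} is a candidate key since {D, F, G}⁺ = {A, B, C, D, E, F, G, H} covers every attribute.
These are minimal and exhaustive — every other superkey contains one of them.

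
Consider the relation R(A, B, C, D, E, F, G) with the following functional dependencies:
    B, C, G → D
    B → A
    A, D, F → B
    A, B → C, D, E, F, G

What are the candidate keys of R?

Closure of {B} is {A, B, C, D, E, F, G}, the whole schema; {B} is a candidate key.
Closure of {A, D, F} is {A, B, C, D, E, F, G}, the whole schema; {A, D, F} is a candidate key.
These are minimal and exhaustive — every other superkey contains one of them.

{A, D, F}, {B}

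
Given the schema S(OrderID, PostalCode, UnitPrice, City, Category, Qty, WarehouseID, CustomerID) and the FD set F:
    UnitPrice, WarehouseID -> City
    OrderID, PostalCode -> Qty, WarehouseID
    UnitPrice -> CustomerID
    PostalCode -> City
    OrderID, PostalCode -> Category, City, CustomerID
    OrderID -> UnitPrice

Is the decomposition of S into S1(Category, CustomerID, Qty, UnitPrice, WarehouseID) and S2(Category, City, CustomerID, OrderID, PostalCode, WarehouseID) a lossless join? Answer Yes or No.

The shared attributes are {Category, CustomerID, WarehouseID} and {Category, CustomerID, WarehouseID}⁺ = {Category, CustomerID, WarehouseID}.
S1 ⊄ {Category, CustomerID, WarehouseID} and S2 ⊄ {Category, CustomerID, WarehouseID}, so the split is lossy.

No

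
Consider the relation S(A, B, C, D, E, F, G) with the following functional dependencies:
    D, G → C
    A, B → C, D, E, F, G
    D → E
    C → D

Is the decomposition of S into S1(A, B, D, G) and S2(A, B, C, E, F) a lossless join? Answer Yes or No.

Yes

The shared attributes are {A, B} and {A, B}⁺ = {A, B, C, D, E, F, G}.
This includes all of S1, so the common attributes are a superkey of S1 — the join is lossless.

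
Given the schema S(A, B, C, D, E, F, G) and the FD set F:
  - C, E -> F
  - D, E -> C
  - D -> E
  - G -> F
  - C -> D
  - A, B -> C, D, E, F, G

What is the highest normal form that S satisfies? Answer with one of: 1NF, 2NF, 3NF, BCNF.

Candidate key: {A, B}. Prime attributes: {A, B}.
C, E -> F: {C, E}⁺ = {C, D, E, F}, which is not all of the attributes, so the left side is not a superkey — BCNF is violated.
C, E -> F determines the non-prime attribute {F} from a non-superkey — 3NF is violated.
Checking every proper subset of each key, none determines a non-prime attribute — 2NF is satisfied.

2NF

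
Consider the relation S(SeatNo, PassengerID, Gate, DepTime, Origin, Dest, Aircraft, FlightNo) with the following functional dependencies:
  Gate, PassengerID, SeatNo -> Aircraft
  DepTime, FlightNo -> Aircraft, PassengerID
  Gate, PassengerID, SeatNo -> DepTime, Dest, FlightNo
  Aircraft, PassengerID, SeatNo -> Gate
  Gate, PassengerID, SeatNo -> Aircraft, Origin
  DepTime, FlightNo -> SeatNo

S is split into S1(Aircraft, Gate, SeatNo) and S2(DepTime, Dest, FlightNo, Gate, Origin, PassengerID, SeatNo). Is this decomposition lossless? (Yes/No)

Common attributes: {Gate, SeatNo}; their closure is {Gate, SeatNo}.
S1 ⊄ {Gate, SeatNo} and S2 ⊄ {Gate, SeatNo}, so the split is lossy.

No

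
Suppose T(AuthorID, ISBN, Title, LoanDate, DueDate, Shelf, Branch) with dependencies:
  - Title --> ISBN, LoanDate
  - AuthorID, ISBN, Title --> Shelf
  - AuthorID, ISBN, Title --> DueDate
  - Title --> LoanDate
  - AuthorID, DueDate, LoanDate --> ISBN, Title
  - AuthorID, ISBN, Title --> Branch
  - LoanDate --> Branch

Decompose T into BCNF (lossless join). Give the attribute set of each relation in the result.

{AuthorID, DueDate, Shelf, Title}; {Branch, LoanDate}; {ISBN, LoanDate, Title}

Candidate keys of the original relation: {AuthorID, DueDate, LoanDate}, {AuthorID, Title}.
{AuthorID, Branch, DueDate, ISBN, LoanDate, Shelf, Title}: {Title} determines {Branch, ISBN, LoanDate, Title} here but is not a superkey — split on Title --> Branch, ISBN, LoanDate, giving {Branch, ISBN, LoanDate, Title} and {AuthorID, DueDate, Shelf, Title}.
{Branch, ISBN, LoanDate, Title}: {LoanDate} determines {Branch, LoanDate} here but is not a superkey — split on LoanDate --> Branch, giving {Branch, LoanDate} and {ISBN, LoanDate, Title}.
{Branch, LoanDate} is in BCNF.
{ISBN, LoanDate, Title} is in BCNF.
{AuthorID, DueDate, Shelf, Title} is in BCNF.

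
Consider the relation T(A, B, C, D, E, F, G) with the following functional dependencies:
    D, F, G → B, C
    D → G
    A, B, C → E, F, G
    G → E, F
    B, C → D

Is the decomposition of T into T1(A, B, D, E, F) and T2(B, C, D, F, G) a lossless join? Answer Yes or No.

Yes

Common attributes: {B, D, F}; their closure is {B, C, D, E, F, G}.
This includes all of T2, so the common attributes are a superkey of T2 — the join is lossless.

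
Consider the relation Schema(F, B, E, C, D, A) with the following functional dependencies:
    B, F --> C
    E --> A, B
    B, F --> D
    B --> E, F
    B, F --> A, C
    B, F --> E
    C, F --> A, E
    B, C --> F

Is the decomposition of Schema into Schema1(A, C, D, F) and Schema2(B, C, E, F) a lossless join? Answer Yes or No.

Common attributes: {C, F}; their closure is {A, B, C, D, E, F}.
This includes all of Schema1, so the common attributes are a superkey of Schema1 — the join is lossless.

Yes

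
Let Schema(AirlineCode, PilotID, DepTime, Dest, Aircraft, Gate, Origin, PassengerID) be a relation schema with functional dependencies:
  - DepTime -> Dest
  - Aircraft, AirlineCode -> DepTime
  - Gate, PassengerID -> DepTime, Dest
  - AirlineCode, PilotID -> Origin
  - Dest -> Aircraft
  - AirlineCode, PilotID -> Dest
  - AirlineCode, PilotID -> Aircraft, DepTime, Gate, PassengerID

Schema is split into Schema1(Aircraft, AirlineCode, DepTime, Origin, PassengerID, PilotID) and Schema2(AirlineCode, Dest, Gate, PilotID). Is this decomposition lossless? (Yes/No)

Yes

The shared attributes are {AirlineCode, PilotID} and {AirlineCode, PilotID}⁺ = {Aircraft, AirlineCode, DepTime, Dest, Gate, Origin, PassengerID, PilotID}.
Schema1 is contained in that closure, so Schema1 ∩ Schema2 -> Schema1 holds and the join is lossless.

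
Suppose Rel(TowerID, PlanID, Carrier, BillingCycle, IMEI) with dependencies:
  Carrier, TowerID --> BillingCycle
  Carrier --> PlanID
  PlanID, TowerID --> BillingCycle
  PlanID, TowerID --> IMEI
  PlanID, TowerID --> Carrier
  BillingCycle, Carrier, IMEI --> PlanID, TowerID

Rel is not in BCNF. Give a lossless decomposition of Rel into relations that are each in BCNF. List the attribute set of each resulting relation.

Candidate keys of the original relation: {BillingCycle, Carrier, IMEI}, {Carrier, TowerID}, {PlanID, TowerID}.
{BillingCycle, Carrier, IMEI, PlanID, TowerID}: {Carrier} determines {Carrier, PlanID} here but is not a superkey — split on Carrier --> PlanID, giving {Carrier, PlanID} and {BillingCycle, Carrier, IMEI, TowerID}.
{Carrier, PlanID} has no BCNF violation.
{BillingCycle, Carrier, IMEI, TowerID} has no BCNF violation.

{BillingCycle, Carrier, IMEI, TowerID}; {Carrier, PlanID}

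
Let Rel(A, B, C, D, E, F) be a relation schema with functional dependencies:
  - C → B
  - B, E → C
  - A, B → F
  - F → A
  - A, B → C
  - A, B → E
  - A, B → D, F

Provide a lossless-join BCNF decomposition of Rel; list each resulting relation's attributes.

{A, F}; {B, C}; {C, D, E, F}

Candidate keys of the original relation: {A, B}, {A, C}, {B, F}, {C, F}.
In {A, B, C, D, E, F}, {C} is not a superkey ({C}⁺ restricted to this set is {B, C}), so split on C → B into {B, C} and {A, C, D, E, F}.
{B, C} is in BCNF.
In {A, C, D, E, F}, {F} is not a superkey ({F}⁺ restricted to this set is {A, F}), so split on F → A into {A, F} and {C, D, E, F}.
{A, F} is in BCNF.
{C, D, E, F} is in BCNF.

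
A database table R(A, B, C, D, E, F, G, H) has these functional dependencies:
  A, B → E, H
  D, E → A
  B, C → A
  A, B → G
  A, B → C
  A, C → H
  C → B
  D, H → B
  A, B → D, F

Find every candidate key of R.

{A, B}, {A, D, H}, {B, D, E}, {C}, {D, E, H}

{C}⁺ = {A, B, C, D, E, F, G, H}, which is every attribute, so {C} is a candidate key.
{A, B}⁺ = {A, B, C, D, E, F, G, H}, which is every attribute, so {A, B} is a candidate key.
{A, D, H}⁺ = {A, B, C, D, E, F, G, H}, which is every attribute, so {A, D, H} is a candidate key.
{B, D, E}⁺ = {A, B, C, D, E, F, G, H}, which is every attribute, so {B, D, E} is a candidate key.
{D, E, H}⁺ = {A, B, C, D, E, F, G, H}, which is every attribute, so {D, E, H} is a candidate key.
Any other superkey properly contains one of these, so there are no further candidate keys.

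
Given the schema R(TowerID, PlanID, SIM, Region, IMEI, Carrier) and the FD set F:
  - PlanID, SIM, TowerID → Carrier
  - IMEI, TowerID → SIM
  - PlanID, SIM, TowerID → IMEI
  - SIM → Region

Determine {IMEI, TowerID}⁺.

{IMEI, Region, SIM, TowerID}

Start with {IMEI, TowerID}.
IMEI, TowerID → SIM applies; add {SIM} → now {IMEI, SIM, TowerID}.
SIM → Region applies; add {Region} → now {IMEI, Region, SIM, TowerID}.
No further FD applies.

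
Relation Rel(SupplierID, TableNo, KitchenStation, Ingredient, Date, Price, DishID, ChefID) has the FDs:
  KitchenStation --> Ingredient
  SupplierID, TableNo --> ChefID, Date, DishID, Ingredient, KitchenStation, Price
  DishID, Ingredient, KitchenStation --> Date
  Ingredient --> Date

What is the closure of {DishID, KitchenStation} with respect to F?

Start with {DishID, KitchenStation}.
KitchenStation --> Ingredient applies; add {Ingredient} → now {DishID, Ingredient, KitchenStation}.
DishID, Ingredient, KitchenStation --> Date applies; add {Date} → now {Date, DishID, Ingredient, KitchenStation}.
No further FD applies.

{Date, DishID, Ingredient, KitchenStation}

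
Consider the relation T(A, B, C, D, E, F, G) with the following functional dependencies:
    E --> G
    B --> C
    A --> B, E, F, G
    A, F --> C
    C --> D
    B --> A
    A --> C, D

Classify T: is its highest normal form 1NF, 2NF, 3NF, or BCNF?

2NF

Candidate keys: {A}, {B}. Prime attributes: {A, B}.
E --> G breaks BCNF: {E}⁺ = {E, G}, so {E} is not a superkey.
E --> G has non-prime {G} on the right and a non-superkey on the left, so 3NF fails.
With only single-attribute keys there can be no partial dependency, so 2NF holds.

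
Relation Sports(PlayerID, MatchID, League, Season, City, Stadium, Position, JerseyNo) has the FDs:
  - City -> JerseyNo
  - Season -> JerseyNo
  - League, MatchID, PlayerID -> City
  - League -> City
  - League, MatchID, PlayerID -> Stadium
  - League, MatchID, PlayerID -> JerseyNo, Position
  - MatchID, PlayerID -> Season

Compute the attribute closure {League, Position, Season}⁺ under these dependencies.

Start with {League, Position, Season}.
Season -> JerseyNo applies; add {JerseyNo} → now {JerseyNo, League, Position, Season}.
League -> City applies; add {City} → now {City, JerseyNo, League, Position, Season}.
No further FD applies.

{City, JerseyNo, League, Position, Season}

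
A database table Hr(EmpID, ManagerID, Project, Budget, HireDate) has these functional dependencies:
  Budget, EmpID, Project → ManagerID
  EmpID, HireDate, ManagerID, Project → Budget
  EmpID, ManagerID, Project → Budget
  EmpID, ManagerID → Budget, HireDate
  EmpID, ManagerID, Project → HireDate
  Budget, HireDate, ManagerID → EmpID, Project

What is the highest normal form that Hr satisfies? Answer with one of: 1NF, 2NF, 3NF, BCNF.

BCNF

Candidate keys: {Budget, EmpID, Project}, {Budget, HireDate, ManagerID}, {EmpID, ManagerID}. Prime attributes: {Budget, EmpID, HireDate, ManagerID, Project}.
Each dependency's left side is a superkey — BCNF holds.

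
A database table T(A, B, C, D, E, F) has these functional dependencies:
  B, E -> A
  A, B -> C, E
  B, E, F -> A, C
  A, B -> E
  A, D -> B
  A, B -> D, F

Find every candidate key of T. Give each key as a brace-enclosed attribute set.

{A, B}, {A, D}, {B, E}

Closure of {A, B} is {A, B, C, D, E, F}, the whole schema; {A, B} is a candidate key.
Closure of {A, D} is {A, B, C, D, E, F}, the whole schema; {A, D} is a candidate key.
Closure of {B, E} is {A, B, C, D, E, F}, the whole schema; {B, E} is a candidate key.
Any other superkey properly contains one of these, so there are no further candidate keys.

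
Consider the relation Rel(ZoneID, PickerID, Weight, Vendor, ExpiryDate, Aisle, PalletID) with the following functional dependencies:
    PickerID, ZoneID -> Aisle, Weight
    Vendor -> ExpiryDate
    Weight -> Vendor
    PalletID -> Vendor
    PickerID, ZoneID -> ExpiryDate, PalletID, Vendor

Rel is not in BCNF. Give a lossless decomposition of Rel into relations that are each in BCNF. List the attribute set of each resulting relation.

Candidate key of the original relation: {PickerID, ZoneID}.
{Aisle, ExpiryDate, PalletID, PickerID, Vendor, Weight, ZoneID}: {Vendor} determines {ExpiryDate, Vendor} here but is not a superkey — split on Vendor -> ExpiryDate, giving {ExpiryDate, Vendor} and {Aisle, PalletID, PickerID, Vendor, Weight, ZoneID}.
{ExpiryDate, Vendor}: every determinant is a superkey — BCNF.
{Aisle, PalletID, PickerID, Vendor, Weight, ZoneID}: {Weight} determines {Vendor, Weight} here but is not a superkey — split on Weight -> Vendor, giving {Vendor, Weight} and {Aisle, PalletID, PickerID, Weight, ZoneID}.
{Vendor, Weight}: every determinant is a superkey — BCNF.
{Aisle, PalletID, PickerID, Weight, ZoneID}: every determinant is a superkey — BCNF.

{Aisle, PalletID, PickerID, Weight, ZoneID}; {ExpiryDate, Vendor}; {Vendor, Weight}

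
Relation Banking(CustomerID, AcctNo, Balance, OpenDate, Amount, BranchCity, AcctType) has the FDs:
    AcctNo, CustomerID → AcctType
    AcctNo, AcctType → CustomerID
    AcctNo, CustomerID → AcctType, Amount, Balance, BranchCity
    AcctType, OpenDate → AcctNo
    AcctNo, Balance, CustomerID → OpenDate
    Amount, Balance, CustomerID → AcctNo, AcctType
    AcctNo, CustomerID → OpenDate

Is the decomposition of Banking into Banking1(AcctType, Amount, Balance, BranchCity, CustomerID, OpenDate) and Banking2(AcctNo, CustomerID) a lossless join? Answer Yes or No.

No

Common attributes: {CustomerID}; their closure is {CustomerID}.
Neither Banking1 nor Banking2 is contained in that closure, so the decomposition is lossy.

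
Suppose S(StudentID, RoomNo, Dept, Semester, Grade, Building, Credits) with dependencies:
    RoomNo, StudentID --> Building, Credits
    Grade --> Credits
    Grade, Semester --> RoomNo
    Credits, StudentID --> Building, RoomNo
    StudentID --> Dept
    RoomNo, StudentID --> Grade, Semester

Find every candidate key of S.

Attributes never on any right-hand side: {StudentID} — every candidate key must contain it.
{Credits, StudentID}⁺ = {Building, Credits, Dept, Grade, RoomNo, Semester, StudentID}, which is every attribute, so {Credits, StudentID} is a candidate key.
{Grade, StudentID}⁺ = {Building, Credits, Dept, Grade, RoomNo, Semester, StudentID}, which is every attribute, so {Grade, StudentID} is a candidate key.
{RoomNo, StudentID}⁺ = {Building, Credits, Dept, Grade, RoomNo, Semester, StudentID}, which is every attribute, so {RoomNo, StudentID} is a candidate key.
No proper subset of any of these is a key, and no other minimal superkey exists.

{Credits, StudentID}, {Grade, StudentID}, {RoomNo, StudentID}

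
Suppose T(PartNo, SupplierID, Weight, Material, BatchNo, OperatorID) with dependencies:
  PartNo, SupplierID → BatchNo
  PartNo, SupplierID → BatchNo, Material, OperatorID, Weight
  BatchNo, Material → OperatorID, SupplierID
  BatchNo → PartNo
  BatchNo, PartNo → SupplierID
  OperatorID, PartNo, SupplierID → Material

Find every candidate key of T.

{BatchNo}⁺ = {BatchNo, Material, OperatorID, PartNo, SupplierID, Weight} — all of the relation — so {BatchNo} is a candidate key.
{PartNo, SupplierID}⁺ = {BatchNo, Material, OperatorID, PartNo, SupplierID, Weight} — all of the relation — so {PartNo, SupplierID} is a candidate key.
Any other superkey properly contains one of these, so there are no further candidate keys.

{BatchNo}, {PartNo, SupplierID}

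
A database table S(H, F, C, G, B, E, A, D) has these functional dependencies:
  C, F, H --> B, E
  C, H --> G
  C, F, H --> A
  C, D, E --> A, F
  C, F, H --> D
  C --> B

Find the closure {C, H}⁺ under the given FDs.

{B, C, G, H}

Start with {C, H}.
C, H --> G applies; add {G} → now {C, G, H}.
C --> B applies; add {B} → now {B, C, G, H}.
No further FD applies.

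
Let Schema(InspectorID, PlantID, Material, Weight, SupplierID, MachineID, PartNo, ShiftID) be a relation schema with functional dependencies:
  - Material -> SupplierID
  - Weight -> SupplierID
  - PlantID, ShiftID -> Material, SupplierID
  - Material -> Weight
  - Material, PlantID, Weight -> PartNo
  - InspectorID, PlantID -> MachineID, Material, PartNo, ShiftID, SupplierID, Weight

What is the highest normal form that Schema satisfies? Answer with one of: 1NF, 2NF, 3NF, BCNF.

Candidate key: {InspectorID, PlantID}. Prime attributes: {InspectorID, PlantID}.
Material -> SupplierID breaks BCNF: {Material}⁺ = {Material, SupplierID, Weight}, so {Material} is not a superkey.
Material -> SupplierID determines the non-prime attribute {SupplierID} from a non-superkey — 3NF is violated.
Checking every proper subset of each key, none determines a non-prime attribute — 2NF is satisfied.

2NF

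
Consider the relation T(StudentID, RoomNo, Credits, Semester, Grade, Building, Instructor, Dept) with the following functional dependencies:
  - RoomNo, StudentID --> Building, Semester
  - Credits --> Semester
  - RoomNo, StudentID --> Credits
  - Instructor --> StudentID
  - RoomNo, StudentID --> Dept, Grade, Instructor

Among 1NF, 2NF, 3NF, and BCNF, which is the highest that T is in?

2NF

Candidate keys: {Instructor, RoomNo}, {RoomNo, StudentID}. Prime attributes: {Instructor, RoomNo, StudentID}.
Credits --> Semester: {Credits}⁺ = {Credits, Semester}, which is not all of the attributes, so the left side is not a superkey — BCNF is violated.
Because {Semester} is non-prime and the left side of Credits --> Semester is not a superkey, the relation is not in 3NF.
Checking every proper subset of each key, none determines a non-prime attribute — 2NF is satisfied.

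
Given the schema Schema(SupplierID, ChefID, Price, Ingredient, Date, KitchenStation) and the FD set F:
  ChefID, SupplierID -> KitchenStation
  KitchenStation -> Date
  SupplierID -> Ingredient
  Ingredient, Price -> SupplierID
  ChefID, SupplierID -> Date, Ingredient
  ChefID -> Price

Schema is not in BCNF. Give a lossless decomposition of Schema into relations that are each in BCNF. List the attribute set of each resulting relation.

{ChefID, KitchenStation, SupplierID}; {ChefID, Price}; {Date, KitchenStation}; {Ingredient, SupplierID}

Candidate keys of the original relation: {ChefID, Ingredient}, {ChefID, SupplierID}.
In {ChefID, Date, Ingredient, KitchenStation, Price, SupplierID}, {KitchenStation} is not a superkey ({KitchenStation}⁺ restricted to this set is {Date, KitchenStation}), so split on KitchenStation -> Date into {Date, KitchenStation} and {ChefID, Ingredient, KitchenStation, Price, SupplierID}.
{Date, KitchenStation} is in BCNF.
In {ChefID, Ingredient, KitchenStation, Price, SupplierID}, {SupplierID} is not a superkey ({SupplierID}⁺ restricted to this set is {Ingredient, SupplierID}), so split on SupplierID -> Ingredient into {Ingredient, SupplierID} and {ChefID, KitchenStation, Price, SupplierID}.
{Ingredient, SupplierID} is in BCNF.
In {ChefID, KitchenStation, Price, SupplierID}, {ChefID} is not a superkey ({ChefID}⁺ restricted to this set is {ChefID, Price}), so split on ChefID -> Price into {ChefID, Price} and {ChefID, KitchenStation, SupplierID}.
{ChefID, Price} is in BCNF.
{ChefID, KitchenStation, SupplierID} is in BCNF.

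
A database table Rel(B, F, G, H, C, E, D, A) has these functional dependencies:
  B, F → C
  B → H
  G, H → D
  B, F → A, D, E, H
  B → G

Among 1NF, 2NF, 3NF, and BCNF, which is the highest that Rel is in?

Candidate key: {B, F}. Prime attributes: {B, F}.
B → H breaks BCNF: {B}⁺ = {B, D, G, H}, so {B} is not a superkey.
B → H determines the non-prime attribute {H} from a non-superkey — 3NF is violated.
The proper key subset {B} of {B, F} determines non-prime {D, G, H}, so the relation is not even in 2NF.

1NF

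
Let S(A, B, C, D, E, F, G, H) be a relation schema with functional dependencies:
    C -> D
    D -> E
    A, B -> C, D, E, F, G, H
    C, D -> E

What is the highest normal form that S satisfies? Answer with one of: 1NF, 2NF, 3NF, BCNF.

Candidate key: {A, B}. Prime attributes: {A, B}.
C -> D: {C}⁺ = {C, D, E}, which is not all of the attributes, so the left side is not a superkey — BCNF is violated.
C -> D determines the non-prime attribute {D} from a non-superkey — 3NF is violated.
No proper subset of a key has a non-prime attribute in its closure, so there is no partial dependency; 2NF holds.

2NF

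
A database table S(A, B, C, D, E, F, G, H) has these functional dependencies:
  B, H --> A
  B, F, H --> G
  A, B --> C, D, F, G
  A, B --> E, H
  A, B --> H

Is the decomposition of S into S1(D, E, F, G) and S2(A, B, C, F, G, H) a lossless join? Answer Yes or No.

Common attributes: {F, G}; their closure is {F, G}.
Neither S1 nor S2 is contained in that closure, so the decomposition is lossy.

No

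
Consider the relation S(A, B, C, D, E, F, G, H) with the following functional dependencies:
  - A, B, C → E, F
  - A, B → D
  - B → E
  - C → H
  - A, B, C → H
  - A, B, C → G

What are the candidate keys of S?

Attributes never on any right-hand side: {A, B, C} — every candidate key must contain all of them.
{A, B, C}⁺ = {A, B, C, D, E, F, G, H} — all of the relation — so {A, B, C} is a candidate key.
No other minimal set has full closure, so this is the only candidate key.

{A, B, C}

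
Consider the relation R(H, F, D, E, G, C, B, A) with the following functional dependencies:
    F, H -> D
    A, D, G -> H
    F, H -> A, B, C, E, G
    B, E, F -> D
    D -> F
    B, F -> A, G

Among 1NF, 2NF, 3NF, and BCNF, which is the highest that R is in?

3NF

Candidate keys: {A, D, G}, {B, D}, {B, E, F}, {D, H}, {F, H}. Prime attributes: {A, B, D, E, F, G, H}.
D -> F breaks BCNF: {D}⁺ = {D, F}, so {D} is not a superkey.
Its right-hand attributes {F} are all prime, as are those of every other non-superkey FD — the relation is in 3NF.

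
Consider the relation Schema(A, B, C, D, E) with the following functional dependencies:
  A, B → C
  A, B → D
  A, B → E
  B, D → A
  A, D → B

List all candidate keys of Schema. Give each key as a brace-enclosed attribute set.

{A, B}⁺ = {A, B, C, D, E} — all of the relation — so {A, B} is a candidate key.
{A, D}⁺ = {A, B, C, D, E} — all of the relation — so {A, D} is a candidate key.
{B, D}⁺ = {A, B, C, D, E} — all of the relation — so {B, D} is a candidate key.
These are minimal and exhaustive — every other superkey contains one of them.

{A, B}, {A, D}, {B, D}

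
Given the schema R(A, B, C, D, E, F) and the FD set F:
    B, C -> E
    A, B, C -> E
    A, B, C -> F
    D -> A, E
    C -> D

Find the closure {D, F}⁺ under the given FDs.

{A, D, E, F}

Start with {D, F}.
D -> A, E applies; add {A, E} → now {A, D, E, F}.
No further FD applies.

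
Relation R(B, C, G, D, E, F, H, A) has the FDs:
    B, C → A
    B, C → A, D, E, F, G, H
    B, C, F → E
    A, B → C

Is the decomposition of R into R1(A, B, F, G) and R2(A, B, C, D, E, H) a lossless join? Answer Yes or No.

Yes

Common attributes: {A, B}; their closure is {A, B, C, D, E, F, G, H}.
Since R1 ⊆ {A, B, C, D, E, F, G, H}, the intersection is a superkey of R1; the decomposition is lossless.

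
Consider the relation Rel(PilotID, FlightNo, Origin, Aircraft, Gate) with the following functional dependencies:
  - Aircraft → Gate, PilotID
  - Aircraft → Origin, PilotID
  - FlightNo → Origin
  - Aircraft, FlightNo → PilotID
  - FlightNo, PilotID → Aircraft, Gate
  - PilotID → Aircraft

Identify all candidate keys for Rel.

{FlightNo} never appears on the right of any FD, so every key must include it.
{Aircraft, FlightNo} is a candidate key since {Aircraft, FlightNo}⁺ = {Aircraft, FlightNo, Gate, Origin, PilotID} covers every attribute.
{FlightNo, PilotID} is a candidate key since {FlightNo, PilotID}⁺ = {Aircraft, FlightNo, Gate, Origin, PilotID} covers every attribute.
Any other superkey properly contains one of these, so there are no further candidate keys.

{Aircraft, FlightNo}, {FlightNo, PilotID}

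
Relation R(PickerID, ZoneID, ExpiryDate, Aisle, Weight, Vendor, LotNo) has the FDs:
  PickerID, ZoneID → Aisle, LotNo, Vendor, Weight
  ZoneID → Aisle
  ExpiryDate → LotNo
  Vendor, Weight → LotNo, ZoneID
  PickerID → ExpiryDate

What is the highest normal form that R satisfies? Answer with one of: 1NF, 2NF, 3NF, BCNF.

1NF

Candidate keys: {PickerID, Vendor, Weight}, {PickerID, ZoneID}. Prime attributes: {PickerID, Vendor, Weight, ZoneID}.
For ZoneID → Aisle we have {ZoneID}⁺ = {Aisle, ZoneID}; {ZoneID} is not a superkey, so BCNF fails.
ZoneID → Aisle has non-prime {Aisle} on the right and a non-superkey on the left, so 3NF fails.
Since {PickerID} ⊂ {PickerID, ZoneID} and {PickerID}⁺ ⊇ {ExpiryDate, LotNo} with {ExpiryDate, LotNo} non-prime, there is a partial dependency; 2NF fails.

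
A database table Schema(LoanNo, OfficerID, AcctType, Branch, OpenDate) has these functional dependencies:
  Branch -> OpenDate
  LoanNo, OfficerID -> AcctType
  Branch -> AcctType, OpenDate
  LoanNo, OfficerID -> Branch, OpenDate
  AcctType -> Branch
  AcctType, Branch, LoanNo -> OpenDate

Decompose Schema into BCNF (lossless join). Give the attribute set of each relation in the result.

Candidate key of the original relation: {LoanNo, OfficerID}.
Within {AcctType, Branch, LoanNo, OfficerID, OpenDate}: {Branch}⁺ ∩ {AcctType, Branch, LoanNo, OfficerID, OpenDate} = {AcctType, Branch, OpenDate}, not the whole set, so Branch -> AcctType, OpenDate violates BCNF; decompose into {AcctType, Branch, OpenDate} and {Branch, LoanNo, OfficerID}.
{AcctType, Branch, OpenDate} has no BCNF violation.
{Branch, LoanNo, OfficerID} has no BCNF violation.

{AcctType, Branch, OpenDate}; {Branch, LoanNo, OfficerID}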